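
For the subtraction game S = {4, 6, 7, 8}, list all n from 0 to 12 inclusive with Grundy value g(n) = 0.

Build the Grundy sequence with g(k) = mex{g(k−s) : s ∈ {4, 6, 7, 8}, s ≤ k}:
g(0) = mex{} = 0
g(1) = mex{} = 0
g(2) = mex{} = 0
g(3) = mex{} = 0
g(4) = mex{0} = 1
g(5) = mex{0} = 1
g(6) = mex{0} = 1
g(7) = mex{0} = 1
g(8) = mex{0,1} = 2
g(9) = mex{0,1} = 2
g(10) = mex{0,1} = 2
g(11) = mex{0,1} = 2
g(12) = mex{1,2} = 0
The P-positions (g = 0) in 0..12 are 0, 1, 2, 3, 12.

0, 1, 2, 3, 12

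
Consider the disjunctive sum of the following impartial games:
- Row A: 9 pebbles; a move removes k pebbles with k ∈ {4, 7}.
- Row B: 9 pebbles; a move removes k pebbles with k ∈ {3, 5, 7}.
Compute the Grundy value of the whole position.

For row A, compute g(0), g(1), … with moves {4, 7}:
g(0) = mex{} = 0
g(1) = mex{} = 0
g(2) = mex{} = 0
g(3) = mex{} = 0
g(4) = mex{0} = 1
g(5) = mex{0} = 1
g(6) = mex{0} = 1
g(7) = mex{0} = 1
g(8) = mex{0,1} = 2
g(9) = mex{0,1} = 2
So g(9) = 2.
Build the Grundy sequence for row B with g(k) = mex{g(k−s) : s ∈ {3, 5, 7}, s ≤ k}:
k:     0  1  2  3  4  5  6  7  8  9
g(k):  0  0  0  1  1  1  2  2  2  3
So g(9) = 3.
By the Sprague-Grundy theorem, the Grundy value of a sum of independent games is the XOR of the component values.
Combined value = 2 XOR 3 = 1.

1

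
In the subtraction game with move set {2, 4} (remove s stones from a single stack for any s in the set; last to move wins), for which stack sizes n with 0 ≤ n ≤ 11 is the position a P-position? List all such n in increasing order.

Grundy values for subtraction set {2, 4}:
k:     0  1  2  3  4  5  6  7  8  9 10 11
g(k):  0  0  1  1  2  2  0  0  1  1  2  2
The P-positions (g = 0) in 0..11 are 0, 1, 6, 7.

0, 1, 6, 7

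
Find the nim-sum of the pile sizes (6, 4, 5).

7

Bitwise XOR of the heap sizes:
  110  (6)
  100  (4)
  101  (5)
  ---
  111  (7)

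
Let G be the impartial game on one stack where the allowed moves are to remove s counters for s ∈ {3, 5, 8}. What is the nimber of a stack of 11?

Grundy values for subtraction set {3, 5, 8}:
g(0) = mex{} = 0
g(1) = mex{} = 0
g(2) = mex{} = 0
g(3) = mex{0} = 1
g(4) = mex{0} = 1
g(5) = mex{0} = 1
g(6) = mex{0,1} = 2
g(7) = mex{0,1} = 2
g(8) = mex{0,1} = 2
g(9) = mex{0,1,2} = 3
g(10) = mex{0,1,2} = 3
g(11) = mex{1,2} = 0
So g(11) = 0.

0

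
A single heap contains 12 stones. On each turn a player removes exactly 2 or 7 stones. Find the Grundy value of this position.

Grundy values for subtraction set {2, 7}:
k:     0  1  2  3  4  5  6  7  8  9 10 11 12
g(k):  0  0  1  1  0  0  1  1  2  0  0  1  1
So g(12) = 1.

1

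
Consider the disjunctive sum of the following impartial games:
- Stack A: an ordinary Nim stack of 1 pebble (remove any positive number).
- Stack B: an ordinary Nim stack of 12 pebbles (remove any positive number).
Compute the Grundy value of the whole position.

Stack A is a plain Nim stack of size 1, so its Grundy value is 1.
Stack B is a plain Nim stack of size 12, so its Grundy value is 12.
By the Sprague-Grundy theorem, the Grundy value of a sum of independent games is the XOR of the component values.
Combined value = 1 XOR 12 = 13.

13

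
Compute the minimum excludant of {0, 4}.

1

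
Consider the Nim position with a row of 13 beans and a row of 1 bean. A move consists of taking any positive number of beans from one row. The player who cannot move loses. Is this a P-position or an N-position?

N-position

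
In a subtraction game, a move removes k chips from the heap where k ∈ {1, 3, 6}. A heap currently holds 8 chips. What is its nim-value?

Grundy values for subtraction set {1, 3, 6}:
k:     0  1  2  3  4  5  6  7  8
g(k):  0  1  0  1  0  1  2  3  2
So g(8) = 2.

2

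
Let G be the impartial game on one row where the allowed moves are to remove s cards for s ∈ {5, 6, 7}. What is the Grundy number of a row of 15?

Build the Grundy sequence with g(k) = mex{g(k−s) : s ∈ {5, 6, 7}, s ≤ k}:
k:     0  1  2  3  4  5  6  7  8  9 10 11 12 13 14 15
g(k):  0  0  0  0  0  1  1  1  1  1  2  2  0  0  0  0
So g(15) = 0.

0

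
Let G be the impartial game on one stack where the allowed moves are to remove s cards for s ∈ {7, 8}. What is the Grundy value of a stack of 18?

Build the Grundy sequence with g(k) = mex{g(k−s) : s ∈ {7, 8}, s ≤ k}:
k:     0  1  2  3  4  5  6  7  8  9 10 11 12 13 14 15 16 17 18
g(k):  0  0  0  0  0  0  0  1  1  1  1  1  1  1  2  0  0  0  0
So g(18) = 0.

0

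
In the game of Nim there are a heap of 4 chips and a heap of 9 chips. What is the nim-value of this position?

13

Write each in binary and XOR column by column:
  0100  (4)
  1001  (9)
  ----
  1101  (13)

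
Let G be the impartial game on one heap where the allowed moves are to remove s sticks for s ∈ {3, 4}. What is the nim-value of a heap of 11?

Build the Grundy sequence with g(k) = mex{g(k−s) : s ∈ {3, 4}, s ≤ k}:
g(0) = mex{} = 0
g(1) = mex{} = 0
g(2) = mex{} = 0
g(3) = mex{0} = 1
g(4) = mex{0} = 1
g(5) = mex{0} = 1
g(6) = mex{0,1} = 2
g(7) = mex{1} = 0
g(8) = mex{1} = 0
g(9) = mex{1,2} = 0
g(10) = mex{0,2} = 1
g(11) = mex{0} = 1
So g(11) = 1.

1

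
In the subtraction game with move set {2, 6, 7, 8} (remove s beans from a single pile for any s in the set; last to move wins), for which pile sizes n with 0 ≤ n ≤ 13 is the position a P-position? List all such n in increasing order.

0, 1, 4, 5

Compute g(0), g(1), … for moves {2, 6, 7, 8}:
g(0) = mex{} = 0
g(1) = mex{} = 0
g(2) = mex{0} = 1
g(3) = mex{0} = 1
g(4) = mex{1} = 0
g(5) = mex{1} = 0
g(6) = mex{0} = 1
g(7) = mex{0} = 1
g(8) = mex{0,1} = 2
g(9) = mex{0,1} = 2
g(10) = mex{0,1,2} = 3
g(11) = mex{0,1,2} = 3
g(12) = mex{0,1,3} = 2
g(13) = mex{0,1,3} = 2
The P-positions (g = 0) in 0..13 are 0, 1, 4, 5.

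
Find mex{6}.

0

0 is not in the set, so the mex is 0.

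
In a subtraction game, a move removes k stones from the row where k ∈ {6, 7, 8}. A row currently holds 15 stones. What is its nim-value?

0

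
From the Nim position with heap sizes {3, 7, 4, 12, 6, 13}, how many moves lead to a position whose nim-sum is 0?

Nim-sum: 3 ^ 7 ^ 4 ^ 12 ^ 6 ^ 13 = 7.
The overall nim-sum is X = 7. A heap of size p has a winning move iff p XOR X < p (reduce it to p XOR X).
  3: 3 XOR 7 = 4 ≥ 3 — no move.
  7: 7 XOR 7 = 0 < 7 — winning move (to 0).
  4: 4 XOR 7 = 3 < 4 — winning move (to 3).
  12: 12 XOR 7 = 11 < 12 — winning move (to 11).
  6: 6 XOR 7 = 1 < 6 — winning move (to 1).
  13: 13 XOR 7 = 10 < 13 — winning move (to 10).
That gives 5 winning moves.

5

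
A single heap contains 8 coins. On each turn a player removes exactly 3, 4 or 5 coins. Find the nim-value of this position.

Grundy values for subtraction set {3, 4, 5}:
k:     0  1  2  3  4  5  6  7  8
g(k):  0  0  0  1  1  1  2  2  0
So g(8) = 0.

0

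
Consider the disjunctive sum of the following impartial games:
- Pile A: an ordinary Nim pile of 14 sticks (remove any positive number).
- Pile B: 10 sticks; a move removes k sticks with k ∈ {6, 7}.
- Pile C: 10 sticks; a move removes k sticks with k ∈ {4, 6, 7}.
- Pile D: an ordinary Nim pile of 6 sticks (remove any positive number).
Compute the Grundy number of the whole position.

11

Pile A is a plain Nim pile of size 14, so its Grundy value is 14.
For pile B, compute g(0), g(1), … with moves {6, 7}:
g(0) = mex{} = 0
g(1) = mex{} = 0
g(2) = mex{} = 0
g(3) = mex{} = 0
g(4) = mex{} = 0
g(5) = mex{} = 0
g(6) = mex{0} = 1
g(7) = mex{0} = 1
g(8) = mex{0} = 1
g(9) = mex{0} = 1
g(10) = mex{0} = 1
So g(10) = 1.
Grundy values for pile C (subtraction set {4, 6, 7}):
k:     0  1  2  3  4  5  6  7  8  9 10
g(k):  0  0  0  0  1  1  1  1  2  2  2
So g(10) = 2.
Pile D is a plain Nim pile of size 6, so its Grundy value is 6.
The value of a disjunctive sum is the nim-sum of the parts.
Combined value = 14 ⊕ 1 ⊕ 2 ⊕ 6 = 11.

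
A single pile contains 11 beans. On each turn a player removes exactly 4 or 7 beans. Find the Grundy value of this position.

Compute g(0), g(1), … for moves {4, 7}:
k:     0  1  2  3  4  5  6  7  8  9 10 11
g(k):  0  0  0  0  1  1  1  1  2  2  2  0
So g(11) = 0.

0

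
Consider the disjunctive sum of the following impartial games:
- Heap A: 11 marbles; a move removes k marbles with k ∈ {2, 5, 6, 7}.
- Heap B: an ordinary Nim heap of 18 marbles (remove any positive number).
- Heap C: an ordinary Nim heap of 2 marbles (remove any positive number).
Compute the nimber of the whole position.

19

Grundy values for heap A (subtraction set {2, 5, 6, 7}):
g(0) = mex{} = 0
g(1) = mex{} = 0
g(2) = mex{0} = 1
g(3) = mex{0} = 1
g(4) = mex{1} = 0
g(5) = mex{0,1} = 2
g(6) = mex{0} = 1
g(7) = mex{0,1,2} = 3
g(8) = mex{0,1} = 2
g(9) = mex{0,1,3} = 2
g(10) = mex{0,1,2} = 3
g(11) = mex{0,1,2} = 3
So g(11) = 3.
Heap B is a plain Nim heap of size 18, so its Grundy value is 18.
Heap C is a plain Nim heap of size 2, so its Grundy value is 2.
By the Sprague-Grundy theorem, the Grundy value of a sum of independent games is the XOR of the component values.
Combined value = 3 XOR 18 XOR 2 = 19.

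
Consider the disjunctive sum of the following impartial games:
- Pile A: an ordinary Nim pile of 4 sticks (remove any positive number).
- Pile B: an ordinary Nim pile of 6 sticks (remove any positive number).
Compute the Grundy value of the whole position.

2

Pile A is a plain Nim pile of size 4, so its Grundy value is 4.
Pile B is a plain Nim pile of size 6, so its Grundy value is 6.
The value of a disjunctive sum is the nim-sum of the parts.
Combined value = 4 ⊕ 6 = 2.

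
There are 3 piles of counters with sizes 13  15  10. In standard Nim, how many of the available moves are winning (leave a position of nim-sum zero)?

3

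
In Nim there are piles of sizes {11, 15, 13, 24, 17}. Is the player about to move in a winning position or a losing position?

Compute the nim-sum pairwise:
11 ⊕ 15 = 4
4 ⊕ 13 = 9
9 ⊕ 24 = 17
17 ⊕ 17 = 0
The nim-sum is 0, so this is a P-position: the player to move is in a losing position under optimal play.

Losing position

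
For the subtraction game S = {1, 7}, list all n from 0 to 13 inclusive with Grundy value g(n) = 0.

Grundy values for subtraction set {1, 7}:
k:     0  1  2  3  4  5  6  7  8  9 10 11 12 13
g(k):  0  1  0  1  0  1  0  1  0  1  0  1  0  1
The P-positions (g = 0) in 0..13 are 0, 2, 4, 6, 8, 10, 12.

0, 2, 4, 6, 8, 10, 12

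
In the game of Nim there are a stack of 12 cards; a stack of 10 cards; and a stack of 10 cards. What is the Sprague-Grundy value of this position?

12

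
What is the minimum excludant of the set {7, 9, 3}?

0 is not in the set, so the mex is 0.

0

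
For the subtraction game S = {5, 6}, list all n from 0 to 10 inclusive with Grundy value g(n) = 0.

0, 1, 2, 3, 4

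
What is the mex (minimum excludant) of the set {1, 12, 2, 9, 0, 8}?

3

The values 0, 1, 2 are all present; 3 is the first non-negative integer missing from the set.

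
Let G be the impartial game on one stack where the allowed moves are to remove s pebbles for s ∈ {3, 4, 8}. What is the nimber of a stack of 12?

0

Compute g(0), g(1), … for moves {3, 4, 8}:
k:     0  1  2  3  4  5  6  7  8  9 10 11 12
g(k):  0  0  0  1  1  1  2  0  2  3  1  3  0
So g(12) = 0.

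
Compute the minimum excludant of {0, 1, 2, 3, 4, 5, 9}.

6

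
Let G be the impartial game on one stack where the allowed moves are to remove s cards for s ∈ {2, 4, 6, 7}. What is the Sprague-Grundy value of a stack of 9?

Build the Grundy sequence with g(k) = mex{g(k−s) : s ∈ {2, 4, 6, 7}, s ≤ k}:
g(0) = mex{} = 0
g(1) = mex{} = 0
g(2) = mex{0} = 1
g(3) = mex{0} = 1
g(4) = mex{0,1} = 2
g(5) = mex{0,1} = 2
g(6) = mex{0,1,2} = 3
g(7) = mex{0,1,2} = 3
g(8) = mex{0,1,2,3} = 4
g(9) = mex{1,2,3} = 0
So g(9) = 0.

0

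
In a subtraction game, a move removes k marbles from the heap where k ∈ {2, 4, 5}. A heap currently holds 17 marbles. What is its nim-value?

1

Build the Grundy sequence with g(k) = mex{g(k−s) : s ∈ {2, 4, 5}, s ≤ k}:
k:     0  1  2  3  4  5  6  7  8  9 10 11 12 13 14 15 16 17
g(k):  0  0  1  1  2  2  3  0  0  1  1  2  2  3  0  0  1  1
So g(17) = 1.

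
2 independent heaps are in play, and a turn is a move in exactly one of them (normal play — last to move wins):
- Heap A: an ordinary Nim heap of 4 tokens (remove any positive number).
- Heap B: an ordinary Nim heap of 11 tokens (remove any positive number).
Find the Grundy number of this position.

15

Heap A is a plain Nim heap of size 4, so its Grundy value is 4.
Heap B is a plain Nim heap of size 11, so its Grundy value is 11.
By the Sprague-Grundy theorem, the Grundy value of a sum of independent games is the XOR of the component values.
Combined value = 4 XOR 11 = 15.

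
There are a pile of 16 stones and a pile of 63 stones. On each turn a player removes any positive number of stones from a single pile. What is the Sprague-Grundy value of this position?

Compute the nim-sum pairwise:
16 XOR 63 = 47

47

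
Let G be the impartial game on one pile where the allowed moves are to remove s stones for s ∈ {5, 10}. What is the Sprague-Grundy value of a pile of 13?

Build the Grundy sequence with g(k) = mex{g(k−s) : s ∈ {5, 10}, s ≤ k}:
g(0) = mex{} = 0
g(1) = mex{} = 0
g(2) = mex{} = 0
g(3) = mex{} = 0
g(4) = mex{} = 0
g(5) = mex{0} = 1
g(6) = mex{0} = 1
g(7) = mex{0} = 1
g(8) = mex{0} = 1
g(9) = mex{0} = 1
g(10) = mex{0,1} = 2
g(11) = mex{0,1} = 2
g(12) = mex{0,1} = 2
g(13) = mex{0,1} = 2
So g(13) = 2.

2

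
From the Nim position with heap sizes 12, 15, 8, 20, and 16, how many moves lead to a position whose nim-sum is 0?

3

Bitwise XOR of the heap sizes:
  01100  (12)
  01111  (15)
  01000  (8)
  10100  (20)
  10000  (16)
  -----
  01111  (15)
The overall nim-sum is X = 15. A heap of size p has a winning move iff p XOR X < p (reduce it to p XOR X).
  12: 12 XOR 15 = 3 < 12 — winning move (to 3).
  15: 15 XOR 15 = 0 < 15 — winning move (to 0).
  8: 8 XOR 15 = 7 < 8 — winning move (to 7).
  20: 20 XOR 15 = 27 ≥ 20 — no move.
  16: 16 XOR 15 = 31 ≥ 16 — no move.
That gives 3 winning moves.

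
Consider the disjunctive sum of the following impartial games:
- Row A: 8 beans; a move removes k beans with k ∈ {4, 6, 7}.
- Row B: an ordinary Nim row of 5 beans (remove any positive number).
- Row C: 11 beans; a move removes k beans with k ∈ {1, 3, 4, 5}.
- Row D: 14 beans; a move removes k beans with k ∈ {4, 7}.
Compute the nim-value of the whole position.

6

For row A, compute g(0), g(1), … with moves {4, 6, 7}:
g(0) = mex{} = 0
g(1) = mex{} = 0
g(2) = mex{} = 0
g(3) = mex{} = 0
g(4) = mex{0} = 1
g(5) = mex{0} = 1
g(6) = mex{0} = 1
g(7) = mex{0} = 1
g(8) = mex{0,1} = 2
So g(8) = 2.
Row B is a plain Nim row of size 5, so its Grundy value is 5.
Build the Grundy sequence for row C with g(k) = mex{g(k−s) : s ∈ {1, 3, 4, 5}, s ≤ k}:
k:     0  1  2  3  4  5  6  7  8  9 10 11
g(k):  0  1  0  1  2  3  2  3  0  1  0  1
So g(11) = 1.
Grundy values for row D (subtraction set {4, 7}):
k:     0  1  2  3  4  5  6  7  8  9 10 11 12 13 14
g(k):  0  0  0  0  1  1  1  1  2  2  2  0  0  0  0
So g(14) = 0.
The value of a disjunctive sum is the nim-sum of the parts.
Combined value = 2 XOR 5 XOR 1 XOR 0 = 6.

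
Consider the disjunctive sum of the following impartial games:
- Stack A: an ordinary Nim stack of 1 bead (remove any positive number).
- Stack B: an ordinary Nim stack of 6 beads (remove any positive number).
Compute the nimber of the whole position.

7

Stack A is a plain Nim stack of size 1, so its Grundy value is 1.
Stack B is a plain Nim stack of size 6, so its Grundy value is 6.
The value of a disjunctive sum is the nim-sum of the parts.
Combined value = 1 XOR 6 = 7.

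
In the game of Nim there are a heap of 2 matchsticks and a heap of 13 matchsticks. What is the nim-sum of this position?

Nim-sum: 2 XOR 13 = 15.

15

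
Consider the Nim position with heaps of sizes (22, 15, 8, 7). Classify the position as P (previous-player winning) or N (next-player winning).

N-position

Nim-sum: 22 ⊕ 15 ⊕ 8 ⊕ 7 = 22.
The nim-sum is 22 ≠ 0, so this is an N-position: the player to move can win.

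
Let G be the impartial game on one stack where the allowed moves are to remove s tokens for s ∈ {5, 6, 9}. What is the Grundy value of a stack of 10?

2

Compute g(0), g(1), … for moves {5, 6, 9}:
k:     0  1  2  3  4  5  6  7  8  9 10
g(k):  0  0  0  0  0  1  1  1  1  1  2
So g(10) = 2.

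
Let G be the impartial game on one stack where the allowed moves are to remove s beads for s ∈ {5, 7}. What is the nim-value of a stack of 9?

Build the Grundy sequence with g(k) = mex{g(k−s) : s ∈ {5, 7}, s ≤ k}:
g(0) = mex{} = 0
g(1) = mex{} = 0
g(2) = mex{} = 0
g(3) = mex{} = 0
g(4) = mex{} = 0
g(5) = mex{0} = 1
g(6) = mex{0} = 1
g(7) = mex{0} = 1
g(8) = mex{0} = 1
g(9) = mex{0} = 1
So g(9) = 1.

1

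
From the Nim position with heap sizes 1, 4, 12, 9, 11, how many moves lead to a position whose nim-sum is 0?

3

Nim-sum: 1 ⊕ 4 ⊕ 12 ⊕ 9 ⊕ 11 = 11.
The overall nim-sum is X = 11. A heap of size p has a winning move iff p XOR X < p (reduce it to p XOR X).
  1: 1 XOR 11 = 10 ≥ 1 — no move.
  4: 4 XOR 11 = 15 ≥ 4 — no move.
  12: 12 XOR 11 = 7 < 12 — winning move (to 7).
  9: 9 XOR 11 = 2 < 9 — winning move (to 2).
  11: 11 XOR 11 = 0 < 11 — winning move (to 0).
That gives 3 winning moves.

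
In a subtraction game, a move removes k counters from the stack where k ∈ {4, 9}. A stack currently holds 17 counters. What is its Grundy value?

1

Compute g(0), g(1), … for moves {4, 9}:
k:     0  1  2  3  4  5  6  7  8  9 10 11 12 13 14 15 16 17
g(k):  0  0  0  0  1  1  1  1  0  2  2  2  1  0  0  0  0  1
So g(17) = 1.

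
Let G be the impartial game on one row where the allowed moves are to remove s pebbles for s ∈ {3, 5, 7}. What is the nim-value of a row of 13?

1

Build the Grundy sequence with g(k) = mex{g(k−s) : s ∈ {3, 5, 7}, s ≤ k}:
k:     0  1  2  3  4  5  6  7  8  9 10 11 12 13
g(k):  0  0  0  1  1  1  2  2  2  3  0  0  0  1
So g(13) = 1.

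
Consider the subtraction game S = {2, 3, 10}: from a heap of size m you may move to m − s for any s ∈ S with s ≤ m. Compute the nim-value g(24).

0

Compute g(0), g(1), … for moves {2, 3, 10}:
k:     0  1  2  3  4  5  6  7  8  9 10 11 12 13 14 15 16 17 18 19 20 21 22 23 24
g(k):  0  0  1  1  2  0  0  1  1  2  2  3  0  0  1  1  2  0  0  1  1  2  2  3  0
So g(24) = 0.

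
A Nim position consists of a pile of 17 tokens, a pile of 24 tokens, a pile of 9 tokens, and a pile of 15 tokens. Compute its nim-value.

Compute the nim-sum pairwise:
17 ^ 24 = 9
9 ^ 9 = 0
0 ^ 15 = 15

15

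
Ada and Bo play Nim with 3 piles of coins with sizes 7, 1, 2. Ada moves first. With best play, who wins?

In binary:
  111  (7)
  001  (1)
  010  (2)
  ---
  100  (4)
The nim-sum is 4 ≠ 0, so this is an N-position: the player to move can win; Ada has a winning move.

Ada wins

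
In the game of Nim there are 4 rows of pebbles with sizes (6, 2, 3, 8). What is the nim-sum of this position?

Compute the nim-sum pairwise:
6 ^ 2 = 4
4 ^ 3 = 7
7 ^ 8 = 15

15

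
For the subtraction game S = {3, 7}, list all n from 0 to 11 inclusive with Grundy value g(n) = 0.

0, 1, 2, 6, 10, 11

Grundy values for subtraction set {3, 7}:
k:     0  1  2  3  4  5  6  7  8  9 10 11
g(k):  0  0  0  1  1  1  0  2  2  1  0  0
The P-positions (g = 0) in 0..11 are 0, 1, 2, 6, 10, 11.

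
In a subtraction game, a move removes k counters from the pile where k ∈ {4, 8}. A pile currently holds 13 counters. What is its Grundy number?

0

Compute g(0), g(1), … for moves {4, 8}:
g(0) = mex{} = 0
g(1) = mex{} = 0
g(2) = mex{} = 0
g(3) = mex{} = 0
g(4) = mex{0} = 1
g(5) = mex{0} = 1
g(6) = mex{0} = 1
g(7) = mex{0} = 1
g(8) = mex{0,1} = 2
g(9) = mex{0,1} = 2
g(10) = mex{0,1} = 2
g(11) = mex{0,1} = 2
g(12) = mex{1,2} = 0
g(13) = mex{1,2} = 0
So g(13) = 0.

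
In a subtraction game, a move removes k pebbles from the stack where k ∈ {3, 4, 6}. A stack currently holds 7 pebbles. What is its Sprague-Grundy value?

2

Compute g(0), g(1), … for moves {3, 4, 6}:
k:     0  1  2  3  4  5  6  7
g(k):  0  0  0  1  1  1  2  2
So g(7) = 2.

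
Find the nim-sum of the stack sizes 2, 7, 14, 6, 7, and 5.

Write each in binary and XOR column by column:
  0010  (2)
  0111  (7)
  1110  (14)
  0110  (6)
  0111  (7)
  0101  (5)
  ----
  1111  (15)

15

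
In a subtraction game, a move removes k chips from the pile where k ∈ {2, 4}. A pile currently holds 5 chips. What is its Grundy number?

2

Grundy values for subtraction set {2, 4}:
g(0) = mex{} = 0
g(1) = mex{} = 0
g(2) = mex{0} = 1
g(3) = mex{0} = 1
g(4) = mex{0,1} = 2
g(5) = mex{0,1} = 2
So g(5) = 2.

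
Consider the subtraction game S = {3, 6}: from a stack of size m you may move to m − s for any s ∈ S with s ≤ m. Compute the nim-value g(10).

Compute g(0), g(1), … for moves {3, 6}:
k:     0  1  2  3  4  5  6  7  8  9 10
g(k):  0  0  0  1  1  1  2  2  2  0  0
So g(10) = 0.

0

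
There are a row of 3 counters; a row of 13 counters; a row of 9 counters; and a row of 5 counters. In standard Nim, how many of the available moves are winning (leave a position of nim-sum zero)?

1

Compute the nim-sum pairwise:
3 ⊕ 13 = 14
14 ⊕ 9 = 7
7 ⊕ 5 = 2
The overall nim-sum is X = 2. A row of size p has a winning move iff p XOR X < p (reduce it to p XOR X).
  3: 3 XOR 2 = 1 < 3 — winning move (to 1).
  13: 13 XOR 2 = 15 ≥ 13 — no move.
  9: 9 XOR 2 = 11 ≥ 9 — no move.
  5: 5 XOR 2 = 7 ≥ 5 — no move.
That gives 1 winning move.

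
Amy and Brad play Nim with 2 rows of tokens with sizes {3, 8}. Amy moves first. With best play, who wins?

Amy wins

Nim-sum: 3 ^ 8 = 11.
The nim-sum is 11 ≠ 0, so this is an N-position: the player to move can win; Amy has a winning move.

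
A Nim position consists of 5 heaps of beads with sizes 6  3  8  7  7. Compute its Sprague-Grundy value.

13

Nim-sum: 6 ⊕ 3 ⊕ 8 ⊕ 7 ⊕ 7 = 13.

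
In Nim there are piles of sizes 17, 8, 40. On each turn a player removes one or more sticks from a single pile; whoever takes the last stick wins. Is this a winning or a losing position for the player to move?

Compute the nim-sum pairwise:
17 XOR 8 = 25
25 XOR 40 = 49
The nim-sum is 49 ≠ 0, so this is an N-position: the player to move can win.

Winning position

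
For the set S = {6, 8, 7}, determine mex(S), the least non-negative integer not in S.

0 is not in the set, so the mex is 0.

0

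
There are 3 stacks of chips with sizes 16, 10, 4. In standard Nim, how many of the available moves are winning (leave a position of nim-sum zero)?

1

Write each in binary and XOR column by column:
  10000  (16)
  01010  (10)
  00100  (4)
  -----
  11110  (30)
The overall nim-sum is X = 30. A stack of size p has a winning move iff p XOR X < p (reduce it to p XOR X).
  16: 16 XOR 30 = 14 < 16 — winning move (to 14).
  10: 10 XOR 30 = 20 ≥ 10 — no move.
  4: 4 XOR 30 = 26 ≥ 4 — no move.
That gives 1 winning move.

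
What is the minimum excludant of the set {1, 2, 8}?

0

0 is not in the set, so the mex is 0.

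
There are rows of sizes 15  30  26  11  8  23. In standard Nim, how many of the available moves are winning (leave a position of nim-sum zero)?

Compute the nim-sum pairwise:
15 ^ 30 = 17
17 ^ 26 = 11
11 ^ 11 = 0
0 ^ 8 = 8
8 ^ 23 = 31
The overall nim-sum is X = 31. A row of size p has a winning move iff p XOR X < p (reduce it to p XOR X).
  15: 15 XOR 31 = 16 ≥ 15 — no move.
  30: 30 XOR 31 = 1 < 30 — winning move (to 1).
  26: 26 XOR 31 = 5 < 26 — winning move (to 5).
  11: 11 XOR 31 = 20 ≥ 11 — no move.
  8: 8 XOR 31 = 23 ≥ 8 — no move.
  23: 23 XOR 31 = 8 < 23 — winning move (to 8).
That gives 3 winning moves.

3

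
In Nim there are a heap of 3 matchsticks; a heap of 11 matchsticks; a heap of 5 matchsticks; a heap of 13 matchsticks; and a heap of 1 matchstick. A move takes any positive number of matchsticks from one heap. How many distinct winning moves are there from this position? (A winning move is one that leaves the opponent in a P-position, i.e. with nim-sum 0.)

Compute the nim-sum pairwise:
3 ^ 11 = 8
8 ^ 5 = 13
13 ^ 13 = 0
0 ^ 1 = 1
The overall nim-sum is X = 1. A heap of size p has a winning move iff p XOR X < p (reduce it to p XOR X).
  3: 3 XOR 1 = 2 < 3 — winning move (to 2).
  11: 11 XOR 1 = 10 < 11 — winning move (to 10).
  5: 5 XOR 1 = 4 < 5 — winning move (to 4).
  13: 13 XOR 1 = 12 < 13 — winning move (to 12).
  1: 1 XOR 1 = 0 < 1 — winning move (to 0).
That gives 5 winning moves.

5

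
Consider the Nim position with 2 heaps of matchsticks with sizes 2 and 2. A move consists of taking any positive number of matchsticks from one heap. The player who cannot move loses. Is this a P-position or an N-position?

Nim-sum: 2 ^ 2 = 0.
The nim-sum is 0, so this is a P-position: the player to move is in a losing position under optimal play.

P-position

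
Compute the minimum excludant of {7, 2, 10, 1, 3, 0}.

4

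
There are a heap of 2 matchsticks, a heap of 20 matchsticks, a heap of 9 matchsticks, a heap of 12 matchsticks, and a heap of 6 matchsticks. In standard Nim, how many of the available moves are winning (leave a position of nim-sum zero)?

1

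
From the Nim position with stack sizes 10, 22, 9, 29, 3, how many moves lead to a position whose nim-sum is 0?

In binary:
  01010  (10)
  10110  (22)
  01001  (9)
  11101  (29)
  00011  (3)
  -----
  01011  (11)
The overall nim-sum is X = 11. A stack of size p has a winning move iff p XOR X < p (reduce it to p XOR X).
  10: 10 XOR 11 = 1 < 10 — winning move (to 1).
  22: 22 XOR 11 = 29 ≥ 22 — no move.
  9: 9 XOR 11 = 2 < 9 — winning move (to 2).
  29: 29 XOR 11 = 22 < 29 — winning move (to 22).
  3: 3 XOR 11 = 8 ≥ 3 — no move.
That gives 3 winning moves.

3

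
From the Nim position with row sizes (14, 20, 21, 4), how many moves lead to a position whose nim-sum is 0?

1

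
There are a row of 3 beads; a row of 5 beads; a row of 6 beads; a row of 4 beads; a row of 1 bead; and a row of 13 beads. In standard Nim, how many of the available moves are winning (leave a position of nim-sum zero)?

1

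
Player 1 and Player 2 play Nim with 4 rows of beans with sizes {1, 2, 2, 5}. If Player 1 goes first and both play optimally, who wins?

Player 1 wins

Compute the nim-sum pairwise:
1 XOR 2 = 3
3 XOR 2 = 1
1 XOR 5 = 4
The nim-sum is 4 ≠ 0, so this is an N-position: the player to move can win; Player 1 has a winning move.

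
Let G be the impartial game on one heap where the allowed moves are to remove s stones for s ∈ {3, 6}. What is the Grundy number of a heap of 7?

2

Build the Grundy sequence with g(k) = mex{g(k−s) : s ∈ {3, 6}, s ≤ k}:
k:     0  1  2  3  4  5  6  7
g(k):  0  0  0  1  1  1  2  2
So g(7) = 2.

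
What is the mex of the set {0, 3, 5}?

0 is in the set but 1 is not, so the mex is 1.

1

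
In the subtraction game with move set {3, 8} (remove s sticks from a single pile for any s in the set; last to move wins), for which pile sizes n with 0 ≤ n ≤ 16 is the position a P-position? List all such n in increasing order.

Compute g(0), g(1), … for moves {3, 8}:
k:     0  1  2  3  4  5  6  7  8  9 10 11 12 13 14 15 16
g(k):  0  0  0  1  1  1  0  0  2  1  1  0  0  0  1  1  1
The P-positions (g = 0) in 0..16 are 0, 1, 2, 6, 7, 11, 12, 13.

0, 1, 2, 6, 7, 11, 12, 13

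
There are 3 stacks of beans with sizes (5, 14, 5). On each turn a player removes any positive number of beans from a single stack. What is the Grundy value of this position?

14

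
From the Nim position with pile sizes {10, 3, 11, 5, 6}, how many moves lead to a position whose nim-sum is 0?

Compute the nim-sum pairwise:
10 ^ 3 = 9
9 ^ 11 = 2
2 ^ 5 = 7
7 ^ 6 = 1
The overall nim-sum is X = 1. A pile of size p has a winning move iff p XOR X < p (reduce it to p XOR X).
  10: 10 XOR 1 = 11 ≥ 10 — no move.
  3: 3 XOR 1 = 2 < 3 — winning move (to 2).
  11: 11 XOR 1 = 10 < 11 — winning move (to 10).
  5: 5 XOR 1 = 4 < 5 — winning move (to 4).
  6: 6 XOR 1 = 7 ≥ 6 — no move.
That gives 3 winning moves.

3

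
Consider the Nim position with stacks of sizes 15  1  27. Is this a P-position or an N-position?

N-position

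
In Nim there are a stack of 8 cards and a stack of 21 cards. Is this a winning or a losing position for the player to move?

Winning position

Compute the nim-sum pairwise:
8 ^ 21 = 29
The nim-sum is 29 ≠ 0, so this is an N-position: the player to move can win.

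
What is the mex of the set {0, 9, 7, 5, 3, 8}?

1

0 is in the set but 1 is not, so the mex is 1.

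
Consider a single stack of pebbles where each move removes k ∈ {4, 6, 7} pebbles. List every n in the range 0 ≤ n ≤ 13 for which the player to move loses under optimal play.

0, 1, 2, 3, 11, 12, 13

Build the Grundy sequence with g(k) = mex{g(k−s) : s ∈ {4, 6, 7}, s ≤ k}:
g(0) = mex{} = 0
g(1) = mex{} = 0
g(2) = mex{} = 0
g(3) = mex{} = 0
g(4) = mex{0} = 1
g(5) = mex{0} = 1
g(6) = mex{0} = 1
g(7) = mex{0} = 1
g(8) = mex{0,1} = 2
g(9) = mex{0,1} = 2
g(10) = mex{0,1} = 2
g(11) = mex{1} = 0
g(12) = mex{1,2} = 0
g(13) = mex{1,2} = 0
The P-positions (g = 0) in 0..13 are 0, 1, 2, 3, 11, 12, 13.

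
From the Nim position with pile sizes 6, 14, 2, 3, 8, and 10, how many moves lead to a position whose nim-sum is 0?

Nim-sum: 6 XOR 14 XOR 2 XOR 3 XOR 8 XOR 10 = 11.
The overall nim-sum is X = 11. A pile of size p has a winning move iff p XOR X < p (reduce it to p XOR X).
  6: 6 XOR 11 = 13 ≥ 6 — no move.
  14: 14 XOR 11 = 5 < 14 — winning move (to 5).
  2: 2 XOR 11 = 9 ≥ 2 — no move.
  3: 3 XOR 11 = 8 ≥ 3 — no move.
  8: 8 XOR 11 = 3 < 8 — winning move (to 3).
  10: 10 XOR 11 = 1 < 10 — winning move (to 1).
That gives 3 winning moves.

3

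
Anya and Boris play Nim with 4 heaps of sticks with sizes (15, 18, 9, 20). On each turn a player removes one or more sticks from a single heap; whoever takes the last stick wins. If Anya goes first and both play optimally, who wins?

Compute the nim-sum pairwise:
15 XOR 18 = 29
29 XOR 9 = 20
20 XOR 20 = 0
The nim-sum is 0, so this is a P-position: the player to move is in a losing position under optimal play; Anya is about to move from it and so loses — Boris wins.

Boris wins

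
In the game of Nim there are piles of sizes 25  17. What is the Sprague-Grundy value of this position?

8

Nim-sum: 25 ⊕ 17 = 8.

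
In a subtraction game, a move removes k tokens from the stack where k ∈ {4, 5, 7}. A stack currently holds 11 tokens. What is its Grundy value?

Grundy values for subtraction set {4, 5, 7}:
g(0) = mex{} = 0
g(1) = mex{} = 0
g(2) = mex{} = 0
g(3) = mex{} = 0
g(4) = mex{0} = 1
g(5) = mex{0} = 1
g(6) = mex{0} = 1
g(7) = mex{0} = 1
g(8) = mex{0,1} = 2
g(9) = mex{0,1} = 2
g(10) = mex{0,1} = 2
g(11) = mex{1} = 0
So g(11) = 0.

0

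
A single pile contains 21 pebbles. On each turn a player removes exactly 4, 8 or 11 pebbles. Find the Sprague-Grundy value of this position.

1

Build the Grundy sequence with g(k) = mex{g(k−s) : s ∈ {4, 8, 11}, s ≤ k}:
k:     0  1  2  3  4  5  6  7  8  9 10 11 12 13 14 15 16 17 18 19 20 21
g(k):  0  0  0  0  1  1  1  1  2  2  2  2  3  3  3  0  0  0  0  1  1  1
So g(21) = 1.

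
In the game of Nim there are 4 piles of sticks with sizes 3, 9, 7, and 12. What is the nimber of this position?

1

Compute the nim-sum pairwise:
3 ⊕ 9 = 10
10 ⊕ 7 = 13
13 ⊕ 12 = 1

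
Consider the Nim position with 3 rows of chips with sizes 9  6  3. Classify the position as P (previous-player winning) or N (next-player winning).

N-position

In binary:
  1001  (9)
  0110  (6)
  0011  (3)
  ----
  1100  (12)
The nim-sum is 12 ≠ 0, so this is an N-position: the player to move can win.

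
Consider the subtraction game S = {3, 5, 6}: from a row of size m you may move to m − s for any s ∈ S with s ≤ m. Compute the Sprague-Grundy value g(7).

2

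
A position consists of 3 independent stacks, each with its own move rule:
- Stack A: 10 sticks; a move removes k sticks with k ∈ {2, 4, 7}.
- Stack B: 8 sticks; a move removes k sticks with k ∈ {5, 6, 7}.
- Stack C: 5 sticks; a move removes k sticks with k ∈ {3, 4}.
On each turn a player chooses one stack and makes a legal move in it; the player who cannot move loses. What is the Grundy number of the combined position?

2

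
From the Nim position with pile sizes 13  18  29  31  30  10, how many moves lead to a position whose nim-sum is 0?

5

Bitwise XOR of the heap sizes:
  01101  (13)
  10010  (18)
  11101  (29)
  11111  (31)
  11110  (30)
  01010  (10)
  -----
  01001  (9)
The overall nim-sum is X = 9. A pile of size p has a winning move iff p XOR X < p (reduce it to p XOR X).
  13: 13 XOR 9 = 4 < 13 — winning move (to 4).
  18: 18 XOR 9 = 27 ≥ 18 — no move.
  29: 29 XOR 9 = 20 < 29 — winning move (to 20).
  31: 31 XOR 9 = 22 < 31 — winning move (to 22).
  30: 30 XOR 9 = 23 < 30 — winning move (to 23).
  10: 10 XOR 9 = 3 < 10 — winning move (to 3).
That gives 5 winning moves.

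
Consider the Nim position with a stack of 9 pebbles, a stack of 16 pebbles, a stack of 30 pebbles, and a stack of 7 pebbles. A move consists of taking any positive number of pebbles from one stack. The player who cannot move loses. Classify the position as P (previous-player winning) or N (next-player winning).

P-position

Bitwise XOR of the heap sizes:
  01001  (9)
  10000  (16)
  11110  (30)
  00111  (7)
  -----
  00000  (0)
The nim-sum is 0, so this is a P-position: the player to move is in a losing position under optimal play.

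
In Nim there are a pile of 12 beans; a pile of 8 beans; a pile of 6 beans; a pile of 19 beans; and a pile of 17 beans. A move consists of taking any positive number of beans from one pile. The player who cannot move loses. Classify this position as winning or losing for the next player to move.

Bitwise XOR of the heap sizes:
  01100  (12)
  01000  (8)
  00110  (6)
  10011  (19)
  10001  (17)
  -----
  00000  (0)
The nim-sum is 0, so this is a P-position: the player to move is in a losing position under optimal play.

Losing position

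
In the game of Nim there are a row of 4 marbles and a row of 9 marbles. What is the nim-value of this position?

13

Compute the nim-sum pairwise:
4 ⊕ 9 = 13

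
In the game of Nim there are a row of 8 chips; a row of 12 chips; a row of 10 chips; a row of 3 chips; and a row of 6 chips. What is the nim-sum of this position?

Write each in binary and XOR column by column:
  1000  (8)
  1100  (12)
  1010  (10)
  0011  (3)
  0110  (6)
  ----
  1011  (11)

11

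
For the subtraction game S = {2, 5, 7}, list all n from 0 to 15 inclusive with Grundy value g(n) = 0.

0, 1, 4, 10, 13, 14

Grundy values for subtraction set {2, 5, 7}:
k:     0  1  2  3  4  5  6  7  8  9 10 11 12 13 14 15
g(k):  0  0  1  1  0  2  1  3  2  2  0  3  1  0  0  1
The P-positions (g = 0) in 0..15 are 0, 1, 4, 10, 13, 14.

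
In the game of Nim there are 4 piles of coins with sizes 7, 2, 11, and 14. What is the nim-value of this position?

0

In binary:
  0111  (7)
  0010  (2)
  1011  (11)
  1110  (14)
  ----
  0000  (0)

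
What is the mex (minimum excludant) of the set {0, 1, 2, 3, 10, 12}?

The values 0, 1, 2, 3 are all present; 4 is the first non-negative integer missing from the set.

4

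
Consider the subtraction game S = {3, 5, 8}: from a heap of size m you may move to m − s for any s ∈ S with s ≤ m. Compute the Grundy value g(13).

0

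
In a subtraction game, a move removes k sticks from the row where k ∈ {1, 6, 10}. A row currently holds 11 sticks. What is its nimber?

0

Grundy values for subtraction set {1, 6, 10}:
g(0) = mex{} = 0
g(1) = mex{0} = 1
g(2) = mex{1} = 0
g(3) = mex{0} = 1
g(4) = mex{1} = 0
g(5) = mex{0} = 1
g(6) = mex{0,1} = 2
g(7) = mex{1,2} = 0
g(8) = mex{0} = 1
g(9) = mex{1} = 0
g(10) = mex{0} = 1
g(11) = mex{1} = 0
So g(11) = 0.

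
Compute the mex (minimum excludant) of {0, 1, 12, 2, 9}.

3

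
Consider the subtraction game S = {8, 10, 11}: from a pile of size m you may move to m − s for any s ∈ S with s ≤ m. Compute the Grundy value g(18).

2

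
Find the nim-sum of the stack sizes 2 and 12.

14

Compute the nim-sum pairwise:
2 ^ 12 = 14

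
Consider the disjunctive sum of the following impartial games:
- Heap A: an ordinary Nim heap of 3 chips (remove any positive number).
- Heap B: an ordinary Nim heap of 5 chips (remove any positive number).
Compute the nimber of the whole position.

Heap A is a plain Nim heap of size 3, so its Grundy value is 3.
Heap B is a plain Nim heap of size 5, so its Grundy value is 5.
By the Sprague-Grundy theorem, the Grundy value of a sum of independent games is the XOR of the component values.
Combined value = 3 XOR 5 = 6.

6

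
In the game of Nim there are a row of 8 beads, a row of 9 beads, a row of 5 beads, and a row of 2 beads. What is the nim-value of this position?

Compute the nim-sum pairwise:
8 ⊕ 9 = 1
1 ⊕ 5 = 4
4 ⊕ 2 = 6

6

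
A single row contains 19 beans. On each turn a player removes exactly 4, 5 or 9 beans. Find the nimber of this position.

1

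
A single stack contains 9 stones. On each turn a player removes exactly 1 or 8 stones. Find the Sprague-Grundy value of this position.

Grundy values for subtraction set {1, 8}:
g(0) = mex{} = 0
g(1) = mex{0} = 1
g(2) = mex{1} = 0
g(3) = mex{0} = 1
g(4) = mex{1} = 0
g(5) = mex{0} = 1
g(6) = mex{1} = 0
g(7) = mex{0} = 1
g(8) = mex{0,1} = 2
g(9) = mex{1,2} = 0
So g(9) = 0.

0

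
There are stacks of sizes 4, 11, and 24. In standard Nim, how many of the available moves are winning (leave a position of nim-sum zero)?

Bitwise XOR of the heap sizes:
  00100  (4)
  01011  (11)
  11000  (24)
  -----
  10111  (23)
The overall nim-sum is X = 23. A stack of size p has a winning move iff p XOR X < p (reduce it to p XOR X).
  4: 4 XOR 23 = 19 ≥ 4 — no move.
  11: 11 XOR 23 = 28 ≥ 11 — no move.
  24: 24 XOR 23 = 15 < 24 — winning move (to 15).
That gives 1 winning move.

1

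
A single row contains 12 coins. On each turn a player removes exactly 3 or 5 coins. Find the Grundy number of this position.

Compute g(0), g(1), … for moves {3, 5}:
g(0) = mex{} = 0
g(1) = mex{} = 0
g(2) = mex{} = 0
g(3) = mex{0} = 1
g(4) = mex{0} = 1
g(5) = mex{0} = 1
g(6) = mex{0,1} = 2
g(7) = mex{0,1} = 2
g(8) = mex{1} = 0
g(9) = mex{1,2} = 0
g(10) = mex{1,2} = 0
g(11) = mex{0,2} = 1
g(12) = mex{0,2} = 1
So g(12) = 1.

1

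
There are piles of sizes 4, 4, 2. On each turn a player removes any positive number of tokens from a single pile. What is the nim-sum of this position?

In binary:
  100  (4)
  100  (4)
  010  (2)
  ---
  010  (2)

2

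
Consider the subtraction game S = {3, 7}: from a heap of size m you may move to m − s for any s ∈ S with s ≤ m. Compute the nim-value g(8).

2

Build the Grundy sequence with g(k) = mex{g(k−s) : s ∈ {3, 7}, s ≤ k}:
k:     0  1  2  3  4  5  6  7  8
g(k):  0  0  0  1  1  1  0  2  2
So g(8) = 2.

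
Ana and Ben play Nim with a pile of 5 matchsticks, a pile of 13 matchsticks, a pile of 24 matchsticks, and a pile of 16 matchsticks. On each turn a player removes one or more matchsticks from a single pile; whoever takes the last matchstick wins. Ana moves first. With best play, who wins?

Nim-sum: 5 ^ 13 ^ 24 ^ 16 = 0.
The nim-sum is 0, so this is a P-position: the player to move is in a losing position under optimal play; Ana is about to move from it and so loses — Ben wins.

Ben wins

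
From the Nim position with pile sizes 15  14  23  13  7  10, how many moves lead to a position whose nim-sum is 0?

Nim-sum: 15 ⊕ 14 ⊕ 23 ⊕ 13 ⊕ 7 ⊕ 10 = 22.
The overall nim-sum is X = 22. A pile of size p has a winning move iff p XOR X < p (reduce it to p XOR X).
  15: 15 XOR 22 = 25 ≥ 15 — no move.
  14: 14 XOR 22 = 24 ≥ 14 — no move.
  23: 23 XOR 22 = 1 < 23 — winning move (to 1).
  13: 13 XOR 22 = 27 ≥ 13 — no move.
  7: 7 XOR 22 = 17 ≥ 7 — no move.
  10: 10 XOR 22 = 28 ≥ 10 — no move.
That gives 1 winning move.

1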